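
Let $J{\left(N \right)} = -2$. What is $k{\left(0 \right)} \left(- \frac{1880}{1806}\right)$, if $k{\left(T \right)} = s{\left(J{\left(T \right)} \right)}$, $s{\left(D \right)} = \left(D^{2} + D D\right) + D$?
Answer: $- \frac{1880}{301} \approx -6.2458$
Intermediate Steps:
$s{\left(D \right)} = D + 2 D^{2}$ ($s{\left(D \right)} = \left(D^{2} + D^{2}\right) + D = 2 D^{2} + D = D + 2 D^{2}$)
$k{\left(T \right)} = 6$ ($k{\left(T \right)} = - 2 \left(1 + 2 \left(-2\right)\right) = - 2 \left(1 - 4\right) = \left(-2\right) \left(-3\right) = 6$)
$k{\left(0 \right)} \left(- \frac{1880}{1806}\right) = 6 \left(- \frac{1880}{1806}\right) = 6 \left(\left(-1880\right) \frac{1}{1806}\right) = 6 \left(- \frac{940}{903}\right) = - \frac{1880}{301}$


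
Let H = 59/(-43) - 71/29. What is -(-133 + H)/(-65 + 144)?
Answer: 170615/98513 ≈ 1.7319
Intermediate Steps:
H = -4764/1247 (H = 59*(-1/43) - 71*1/29 = -59/43 - 71/29 = -4764/1247 ≈ -3.8204)
-(-133 + H)/(-65 + 144) = -(-133 - 4764/1247)/(-65 + 144) = -(-170615)/(1247*79) = -1*(-170615/98513) = 170615/98513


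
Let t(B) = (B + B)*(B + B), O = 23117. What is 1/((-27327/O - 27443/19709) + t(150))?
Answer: 455612953/41003992782326 ≈ 1.1111e-5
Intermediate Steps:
t(B) = 4*B² (t(B) = (2*B)*(2*B) = 4*B²)
1/((-27327/O - 27443/19709) + t(150)) = 1/((-27327/23117 - 27443/19709) + 4*150²) = 1/((-27327*1/23117 - 27443*1/19709) + 4*22500) = 1/((-27327/23117 - 27443/19709) + 90000) = 1/(-1172987674/455612953 + 90000) = 1/(41003992782326/455612953) = 455612953/41003992782326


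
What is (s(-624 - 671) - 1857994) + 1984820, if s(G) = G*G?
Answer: 1803851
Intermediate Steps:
s(G) = G²
(s(-624 - 671) - 1857994) + 1984820 = ((-624 - 671)² - 1857994) + 1984820 = ((-1295)² - 1857994) + 1984820 = (1677025 - 1857994) + 1984820 = -180969 + 1984820 = 1803851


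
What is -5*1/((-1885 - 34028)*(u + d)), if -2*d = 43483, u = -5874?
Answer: -10/1983510903 ≈ -5.0416e-9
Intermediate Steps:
d = -43483/2 (d = -½*43483 = -43483/2 ≈ -21742.)
-5*1/((-1885 - 34028)*(u + d)) = -5*1/((-5874 - 43483/2)*(-1885 - 34028)) = -5/((-35913*(-55231/2))) = -5/1983510903/2 = -5*2/1983510903 = -10/1983510903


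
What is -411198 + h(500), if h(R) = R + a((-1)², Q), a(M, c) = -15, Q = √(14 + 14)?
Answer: -410713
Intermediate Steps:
Q = 2*√7 (Q = √28 = 2*√7 ≈ 5.2915)
h(R) = -15 + R (h(R) = R - 15 = -15 + R)
-411198 + h(500) = -411198 + (-15 + 500) = -411198 + 485 = -410713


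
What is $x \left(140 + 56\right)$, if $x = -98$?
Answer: $-19208$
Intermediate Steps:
$x \left(140 + 56\right) = - 98 \left(140 + 56\right) = \left(-98\right) 196 = -19208$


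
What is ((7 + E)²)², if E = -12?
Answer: 625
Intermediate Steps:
((7 + E)²)² = ((7 - 12)²)² = ((-5)²)² = 25² = 625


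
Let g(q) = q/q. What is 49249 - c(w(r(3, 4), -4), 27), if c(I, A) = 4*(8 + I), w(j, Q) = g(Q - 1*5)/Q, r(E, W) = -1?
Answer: 49218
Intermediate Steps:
g(q) = 1
w(j, Q) = 1/Q
c(I, A) = 32 + 4*I
49249 - c(w(r(3, 4), -4), 27) = 49249 - (32 + 4/(-4)) = 49249 - (32 + 4*(-¼)) = 49249 - (32 - 1) = 49249 - 1*31 = 49249 - 31 = 49218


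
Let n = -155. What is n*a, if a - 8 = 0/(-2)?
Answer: -1240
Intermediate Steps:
a = 8 (a = 8 + 0/(-2) = 8 + 0*(-½) = 8 + 0 = 8)
n*a = -155*8 = -1240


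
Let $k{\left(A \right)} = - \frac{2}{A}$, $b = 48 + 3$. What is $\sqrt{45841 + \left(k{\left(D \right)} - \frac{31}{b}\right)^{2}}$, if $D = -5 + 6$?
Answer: $\frac{\sqrt{119250130}}{51} \approx 214.12$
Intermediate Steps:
$D = 1$
$b = 51$
$\sqrt{45841 + \left(k{\left(D \right)} - \frac{31}{b}\right)^{2}} = \sqrt{45841 + \left(- \frac{2}{1} - \frac{31}{51}\right)^{2}} = \sqrt{45841 + \left(\left(-2\right) 1 - \frac{31}{51}\right)^{2}} = \sqrt{45841 + \left(-2 - \frac{31}{51}\right)^{2}} = \sqrt{45841 + \left(- \frac{133}{51}\right)^{2}} = \sqrt{45841 + \frac{17689}{2601}} = \sqrt{\frac{119250130}{2601}} = \frac{\sqrt{119250130}}{51}$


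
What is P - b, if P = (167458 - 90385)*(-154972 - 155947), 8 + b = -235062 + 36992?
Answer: -23963262009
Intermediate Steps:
b = -198078 (b = -8 + (-235062 + 36992) = -8 - 198070 = -198078)
P = -23963460087 (P = 77073*(-310919) = -23963460087)
P - b = -23963460087 - 1*(-198078) = -23963460087 + 198078 = -23963262009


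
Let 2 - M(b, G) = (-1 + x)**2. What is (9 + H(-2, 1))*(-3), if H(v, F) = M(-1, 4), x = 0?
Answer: -30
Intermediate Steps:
M(b, G) = 1 (M(b, G) = 2 - (-1 + 0)**2 = 2 - 1*(-1)**2 = 2 - 1*1 = 2 - 1 = 1)
H(v, F) = 1
(9 + H(-2, 1))*(-3) = (9 + 1)*(-3) = 10*(-3) = -30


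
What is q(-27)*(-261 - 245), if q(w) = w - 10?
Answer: 18722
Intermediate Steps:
q(w) = -10 + w
q(-27)*(-261 - 245) = (-10 - 27)*(-261 - 245) = -37*(-506) = 18722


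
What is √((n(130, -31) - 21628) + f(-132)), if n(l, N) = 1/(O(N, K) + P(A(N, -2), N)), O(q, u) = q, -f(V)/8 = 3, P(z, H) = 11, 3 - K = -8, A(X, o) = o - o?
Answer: I*√2165205/10 ≈ 147.15*I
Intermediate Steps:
A(X, o) = 0
K = 11 (K = 3 - 1*(-8) = 3 + 8 = 11)
f(V) = -24 (f(V) = -8*3 = -24)
n(l, N) = 1/(11 + N) (n(l, N) = 1/(N + 11) = 1/(11 + N))
√((n(130, -31) - 21628) + f(-132)) = √((1/(11 - 31) - 21628) - 24) = √((1/(-20) - 21628) - 24) = √((-1/20 - 21628) - 24) = √(-432561/20 - 24) = √(-433041/20) = I*√2165205/10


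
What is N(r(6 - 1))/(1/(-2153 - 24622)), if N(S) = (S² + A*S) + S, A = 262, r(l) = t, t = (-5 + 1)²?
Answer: -119523600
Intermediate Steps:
t = 16 (t = (-4)² = 16)
r(l) = 16
N(S) = S² + 263*S (N(S) = (S² + 262*S) + S = S² + 263*S)
N(r(6 - 1))/(1/(-2153 - 24622)) = (16*(263 + 16))/(1/(-2153 - 24622)) = (16*279)/(1/(-26775)) = 4464/(-1/26775) = 4464*(-26775) = -119523600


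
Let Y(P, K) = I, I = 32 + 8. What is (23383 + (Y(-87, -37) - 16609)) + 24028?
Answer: 30842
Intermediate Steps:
I = 40
Y(P, K) = 40
(23383 + (Y(-87, -37) - 16609)) + 24028 = (23383 + (40 - 16609)) + 24028 = (23383 - 16569) + 24028 = 6814 + 24028 = 30842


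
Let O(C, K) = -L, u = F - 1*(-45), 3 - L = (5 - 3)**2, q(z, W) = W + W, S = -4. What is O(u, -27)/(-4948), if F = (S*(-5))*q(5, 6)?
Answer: -1/4948 ≈ -0.00020210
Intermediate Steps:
q(z, W) = 2*W
L = -1 (L = 3 - (5 - 3)**2 = 3 - 1*2**2 = 3 - 1*4 = 3 - 4 = -1)
F = 240 (F = (-4*(-5))*(2*6) = 20*12 = 240)
u = 285 (u = 240 - 1*(-45) = 240 + 45 = 285)
O(C, K) = 1 (O(C, K) = -1*(-1) = 1)
O(u, -27)/(-4948) = 1/(-4948) = 1*(-1/4948) = -1/4948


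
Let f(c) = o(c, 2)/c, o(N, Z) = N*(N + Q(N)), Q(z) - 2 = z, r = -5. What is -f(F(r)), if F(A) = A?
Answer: 8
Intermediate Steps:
Q(z) = 2 + z
o(N, Z) = N*(2 + 2*N) (o(N, Z) = N*(N + (2 + N)) = N*(2 + 2*N))
f(c) = 2 + 2*c (f(c) = (2*c*(1 + c))/c = 2 + 2*c)
-f(F(r)) = -(2 + 2*(-5)) = -(2 - 10) = -1*(-8) = 8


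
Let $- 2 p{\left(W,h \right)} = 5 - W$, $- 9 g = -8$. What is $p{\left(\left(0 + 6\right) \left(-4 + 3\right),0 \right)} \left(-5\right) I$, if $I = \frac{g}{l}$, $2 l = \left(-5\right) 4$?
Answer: $- \frac{22}{9} \approx -2.4444$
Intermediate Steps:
$g = \frac{8}{9}$ ($g = \left(- \frac{1}{9}\right) \left(-8\right) = \frac{8}{9} \approx 0.88889$)
$l = -10$ ($l = \frac{\left(-5\right) 4}{2} = \frac{1}{2} \left(-20\right) = -10$)
$p{\left(W,h \right)} = - \frac{5}{2} + \frac{W}{2}$ ($p{\left(W,h \right)} = - \frac{5 - W}{2} = - \frac{5}{2} + \frac{W}{2}$)
$I = - \frac{4}{45}$ ($I = \frac{8}{9 \left(-10\right)} = \frac{8}{9} \left(- \frac{1}{10}\right) = - \frac{4}{45} \approx -0.088889$)
$p{\left(\left(0 + 6\right) \left(-4 + 3\right),0 \right)} \left(-5\right) I = \left(- \frac{5}{2} + \frac{\left(0 + 6\right) \left(-4 + 3\right)}{2}\right) \left(-5\right) \left(- \frac{4}{45}\right) = \left(- \frac{5}{2} + \frac{6 \left(-1\right)}{2}\right) \left(-5\right) \left(- \frac{4}{45}\right) = \left(- \frac{5}{2} + \frac{1}{2} \left(-6\right)\right) \left(-5\right) \left(- \frac{4}{45}\right) = \left(- \frac{5}{2} - 3\right) \left(-5\right) \left(- \frac{4}{45}\right) = \left(- \frac{11}{2}\right) \left(-5\right) \left(- \frac{4}{45}\right) = \frac{55}{2} \left(- \frac{4}{45}\right) = - \frac{22}{9}$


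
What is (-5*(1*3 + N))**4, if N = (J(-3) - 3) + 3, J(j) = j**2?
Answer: 12960000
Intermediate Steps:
N = 9 (N = ((-3)**2 - 3) + 3 = (9 - 3) + 3 = 6 + 3 = 9)
(-5*(1*3 + N))**4 = (-5*(1*3 + 9))**4 = (-5*(3 + 9))**4 = (-5*12)**4 = (-60)**4 = 12960000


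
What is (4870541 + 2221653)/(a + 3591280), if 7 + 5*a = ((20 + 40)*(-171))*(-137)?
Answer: 35460970/19362013 ≈ 1.8315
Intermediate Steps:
a = 1405613/5 (a = -7/5 + (((20 + 40)*(-171))*(-137))/5 = -7/5 + ((60*(-171))*(-137))/5 = -7/5 + (-10260*(-137))/5 = -7/5 + (⅕)*1405620 = -7/5 + 281124 = 1405613/5 ≈ 2.8112e+5)
(4870541 + 2221653)/(a + 3591280) = (4870541 + 2221653)/(1405613/5 + 3591280) = 7092194/(19362013/5) = 7092194*(5/19362013) = 35460970/19362013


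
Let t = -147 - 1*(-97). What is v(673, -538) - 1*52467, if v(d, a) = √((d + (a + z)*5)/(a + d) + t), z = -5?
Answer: -52467 + 2*I*√32970/45 ≈ -52467.0 + 8.0701*I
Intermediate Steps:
t = -50 (t = -147 + 97 = -50)
v(d, a) = √(-50 + (-25 + d + 5*a)/(a + d)) (v(d, a) = √((d + (a - 5)*5)/(a + d) - 50) = √((d + (-5 + a)*5)/(a + d) - 50) = √((d + (-25 + 5*a))/(a + d) - 50) = √((-25 + d + 5*a)/(a + d) - 50) = √(-50 + (-25 + d + 5*a)/(a + d)))
v(673, -538) - 1*52467 = √((-25 - 49*673 - 45*(-538))/(-538 + 673)) - 1*52467 = √((-25 - 32977 + 24210)/135) - 52467 = √((1/135)*(-8792)) - 52467 = √(-8792/135) - 52467 = 2*I*√32970/45 - 52467 = -52467 + 2*I*√32970/45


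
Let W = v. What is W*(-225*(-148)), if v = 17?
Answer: 566100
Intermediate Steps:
W = 17
W*(-225*(-148)) = 17*(-225*(-148)) = 17*33300 = 566100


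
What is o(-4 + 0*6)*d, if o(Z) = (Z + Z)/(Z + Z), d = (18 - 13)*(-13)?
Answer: -65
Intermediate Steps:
d = -65 (d = 5*(-13) = -65)
o(Z) = 1 (o(Z) = (2*Z)/((2*Z)) = (2*Z)*(1/(2*Z)) = 1)
o(-4 + 0*6)*d = 1*(-65) = -65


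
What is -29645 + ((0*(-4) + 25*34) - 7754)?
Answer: -36549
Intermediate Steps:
-29645 + ((0*(-4) + 25*34) - 7754) = -29645 + ((0 + 850) - 7754) = -29645 + (850 - 7754) = -29645 - 6904 = -36549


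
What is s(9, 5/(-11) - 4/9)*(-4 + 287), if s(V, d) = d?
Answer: -25187/99 ≈ -254.41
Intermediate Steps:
s(9, 5/(-11) - 4/9)*(-4 + 287) = (5/(-11) - 4/9)*(-4 + 287) = (5*(-1/11) - 4*1/9)*283 = (-5/11 - 4/9)*283 = -89/99*283 = -25187/99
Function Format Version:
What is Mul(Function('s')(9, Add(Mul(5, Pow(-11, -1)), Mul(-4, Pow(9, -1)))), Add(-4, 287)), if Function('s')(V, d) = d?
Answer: Rational(-25187, 99) ≈ -254.41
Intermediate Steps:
Mul(Function('s')(9, Add(Mul(5, Pow(-11, -1)), Mul(-4, Pow(9, -1)))), Add(-4, 287)) = Mul(Add(Mul(5, Pow(-11, -1)), Mul(-4, Pow(9, -1))), Add(-4, 287)) = Mul(Add(Mul(5, Rational(-1, 11)), Mul(-4, Rational(1, 9))), 283) = Mul(Add(Rational(-5, 11), Rational(-4, 9)), 283) = Mul(Rational(-89, 99), 283) = Rational(-25187, 99)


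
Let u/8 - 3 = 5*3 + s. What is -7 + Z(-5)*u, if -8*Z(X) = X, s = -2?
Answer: 73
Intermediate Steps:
Z(X) = -X/8
u = 128 (u = 24 + 8*(5*3 - 2) = 24 + 8*(15 - 2) = 24 + 8*13 = 24 + 104 = 128)
-7 + Z(-5)*u = -7 - 1/8*(-5)*128 = -7 + (5/8)*128 = -7 + 80 = 73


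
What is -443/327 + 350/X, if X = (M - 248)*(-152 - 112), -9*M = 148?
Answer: -1320551/978384 ≈ -1.3497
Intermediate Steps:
M = -148/9 (M = -⅑*148 = -148/9 ≈ -16.444)
X = 209440/3 (X = (-148/9 - 248)*(-152 - 112) = -2380/9*(-264) = 209440/3 ≈ 69813.)
-443/327 + 350/X = -443/327 + 350/(209440/3) = -443*1/327 + 350*(3/209440) = -443/327 + 15/2992 = -1320551/978384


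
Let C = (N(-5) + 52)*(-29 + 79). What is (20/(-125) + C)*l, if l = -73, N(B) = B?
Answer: -4288458/25 ≈ -1.7154e+5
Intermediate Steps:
C = 2350 (C = (-5 + 52)*(-29 + 79) = 47*50 = 2350)
(20/(-125) + C)*l = (20/(-125) + 2350)*(-73) = (20*(-1/125) + 2350)*(-73) = (-4/25 + 2350)*(-73) = (58746/25)*(-73) = -4288458/25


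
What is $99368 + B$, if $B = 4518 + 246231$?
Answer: $350117$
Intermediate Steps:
$B = 250749$
$99368 + B = 99368 + 250749 = 350117$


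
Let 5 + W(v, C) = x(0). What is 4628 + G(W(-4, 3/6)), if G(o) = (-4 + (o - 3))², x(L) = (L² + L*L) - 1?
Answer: 4797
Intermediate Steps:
x(L) = -1 + 2*L² (x(L) = (L² + L²) - 1 = 2*L² - 1 = -1 + 2*L²)
W(v, C) = -6 (W(v, C) = -5 + (-1 + 2*0²) = -5 + (-1 + 2*0) = -5 + (-1 + 0) = -5 - 1 = -6)
G(o) = (-7 + o)² (G(o) = (-4 + (-3 + o))² = (-7 + o)²)
4628 + G(W(-4, 3/6)) = 4628 + (-7 - 6)² = 4628 + (-13)² = 4628 + 169 = 4797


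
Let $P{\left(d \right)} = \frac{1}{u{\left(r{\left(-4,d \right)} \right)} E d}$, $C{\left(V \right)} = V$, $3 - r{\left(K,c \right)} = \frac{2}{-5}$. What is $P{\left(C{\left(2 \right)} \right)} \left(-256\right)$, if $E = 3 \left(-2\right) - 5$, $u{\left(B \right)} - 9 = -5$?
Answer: $\frac{32}{11} \approx 2.9091$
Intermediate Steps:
$r{\left(K,c \right)} = \frac{17}{5}$ ($r{\left(K,c \right)} = 3 - \frac{2}{-5} = 3 - 2 \left(- \frac{1}{5}\right) = 3 - - \frac{2}{5} = 3 + \frac{2}{5} = \frac{17}{5}$)
$u{\left(B \right)} = 4$ ($u{\left(B \right)} = 9 - 5 = 4$)
$E = -11$ ($E = -6 - 5 = -11$)
$P{\left(d \right)} = - \frac{1}{44 d}$ ($P{\left(d \right)} = \frac{1}{4 \left(-11\right) d} = \frac{1}{\left(-44\right) d} = - \frac{1}{44 d}$)
$P{\left(C{\left(2 \right)} \right)} \left(-256\right) = - \frac{1}{44 \cdot 2} \left(-256\right) = \left(- \frac{1}{44}\right) \frac{1}{2} \left(-256\right) = \left(- \frac{1}{88}\right) \left(-256\right) = \frac{32}{11}$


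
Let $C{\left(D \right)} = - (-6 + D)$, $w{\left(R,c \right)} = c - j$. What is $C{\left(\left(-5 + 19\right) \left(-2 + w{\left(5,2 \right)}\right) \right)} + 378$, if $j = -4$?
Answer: $328$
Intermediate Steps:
$w{\left(R,c \right)} = 4 + c$ ($w{\left(R,c \right)} = c - -4 = c + 4 = 4 + c$)
$C{\left(D \right)} = 6 - D$
$C{\left(\left(-5 + 19\right) \left(-2 + w{\left(5,2 \right)}\right) \right)} + 378 = \left(6 - \left(-5 + 19\right) \left(-2 + \left(4 + 2\right)\right)\right) + 378 = \left(6 - 14 \left(-2 + 6\right)\right) + 378 = \left(6 - 14 \cdot 4\right) + 378 = \left(6 - 56\right) + 378 = -50 + 378 = 328$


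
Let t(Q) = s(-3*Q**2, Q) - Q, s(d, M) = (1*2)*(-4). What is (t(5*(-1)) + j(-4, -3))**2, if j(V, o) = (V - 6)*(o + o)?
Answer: 3249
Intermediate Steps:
j(V, o) = 2*o*(-6 + V) (j(V, o) = (-6 + V)*(2*o) = 2*o*(-6 + V))
s(d, M) = -8 (s(d, M) = 2*(-4) = -8)
t(Q) = -8 - Q
(t(5*(-1)) + j(-4, -3))**2 = ((-8 - 5*(-1)) + 2*(-3)*(-6 - 4))**2 = ((-8 - 1*(-5)) + 2*(-3)*(-10))**2 = ((-8 + 5) + 60)**2 = (-3 + 60)**2 = 57**2 = 3249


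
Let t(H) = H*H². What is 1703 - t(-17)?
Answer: 6616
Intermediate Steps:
t(H) = H³
1703 - t(-17) = 1703 - 1*(-17)³ = 1703 - 1*(-4913) = 1703 + 4913 = 6616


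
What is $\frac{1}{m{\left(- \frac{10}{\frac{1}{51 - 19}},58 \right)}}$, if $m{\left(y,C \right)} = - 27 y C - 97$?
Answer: $\frac{1}{501023} \approx 1.9959 \cdot 10^{-6}$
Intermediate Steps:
$m{\left(y,C \right)} = -97 - 27 C y$ ($m{\left(y,C \right)} = - 27 C y - 97 = -97 - 27 C y$)
$\frac{1}{m{\left(- \frac{10}{\frac{1}{51 - 19}},58 \right)}} = \frac{1}{-97 - 1566 \left(- \frac{10}{\frac{1}{51 - 19}}\right)} = \frac{1}{-97 - 1566 \left(- \frac{10}{\frac{1}{32}}\right)} = \frac{1}{-97 - 1566 \left(- 10 \frac{1}{\frac{1}{32}}\right)} = \frac{1}{-97 - 1566 \left(\left(-10\right) 32\right)} = \frac{1}{-97 - 1566 \left(-320\right)} = \frac{1}{-97 + 501120} = \frac{1}{501023}$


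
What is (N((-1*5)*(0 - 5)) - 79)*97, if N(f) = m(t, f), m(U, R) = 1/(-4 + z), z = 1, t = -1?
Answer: -23086/3 ≈ -7695.3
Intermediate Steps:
m(U, R) = -1/3 (m(U, R) = 1/(-4 + 1) = 1/(-3) = -1/3)
N(f) = -1/3
(N((-1*5)*(0 - 5)) - 79)*97 = (-1/3 - 79)*97 = -238/3*97 = -23086/3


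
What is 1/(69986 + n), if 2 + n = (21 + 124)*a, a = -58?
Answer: 1/61574 ≈ 1.6241e-5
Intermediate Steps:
n = -8412 (n = -2 + (21 + 124)*(-58) = -2 + 145*(-58) = -2 - 8410 = -8412)
1/(69986 + n) = 1/(69986 - 8412) = 1/61574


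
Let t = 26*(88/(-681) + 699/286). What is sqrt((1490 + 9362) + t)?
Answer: sqrt(612338183853)/7491 ≈ 104.46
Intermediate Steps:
t = 450851/7491 (t = 26*(88*(-1/681) + 699*(1/286)) = 26*(-88/681 + 699/286) = 26*(450851/194766) = 450851/7491 ≈ 60.186)
sqrt((1490 + 9362) + t) = sqrt((1490 + 9362) + 450851/7491) = sqrt(10852 + 450851/7491) = sqrt(81743183/7491) = sqrt(612338183853)/7491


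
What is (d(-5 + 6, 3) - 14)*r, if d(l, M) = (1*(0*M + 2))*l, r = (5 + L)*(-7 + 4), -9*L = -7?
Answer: 208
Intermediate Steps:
L = 7/9 (L = -⅑*(-7) = 7/9 ≈ 0.77778)
r = -52/3 (r = (5 + 7/9)*(-7 + 4) = (52/9)*(-3) = -52/3 ≈ -17.333)
d(l, M) = 2*l (d(l, M) = (1*(0 + 2))*l = (1*2)*l = 2*l)
(d(-5 + 6, 3) - 14)*r = (2*(-5 + 6) - 14)*(-52/3) = (2*1 - 14)*(-52/3) = (2 - 14)*(-52/3) = -12*(-52/3) = 208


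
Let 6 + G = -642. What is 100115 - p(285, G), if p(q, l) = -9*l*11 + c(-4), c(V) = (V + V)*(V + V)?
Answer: 35899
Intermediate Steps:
G = -648 (G = -6 - 642 = -648)
c(V) = 4*V**2 (c(V) = (2*V)*(2*V) = 4*V**2)
p(q, l) = 64 - 99*l (p(q, l) = -9*l*11 + 4*(-4)**2 = -99*l + 4*16 = -99*l + 64 = 64 - 99*l)
100115 - p(285, G) = 100115 - (64 - 99*(-648)) = 100115 - (64 + 64152) = 100115 - 1*64216 = 100115 - 64216 = 35899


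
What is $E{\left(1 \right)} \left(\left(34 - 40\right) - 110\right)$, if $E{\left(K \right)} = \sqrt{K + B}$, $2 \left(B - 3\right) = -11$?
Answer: $- 58 i \sqrt{6} \approx - 142.07 i$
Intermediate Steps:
$B = - \frac{5}{2}$ ($B = 3 + \frac{1}{2} \left(-11\right) = 3 - \frac{11}{2} = - \frac{5}{2} \approx -2.5$)
$E{\left(K \right)} = \sqrt{- \frac{5}{2} + K}$ ($E{\left(K \right)} = \sqrt{K - \frac{5}{2}} = \sqrt{- \frac{5}{2} + K}$)
$E{\left(1 \right)} \left(\left(34 - 40\right) - 110\right) = \frac{\sqrt{-10 + 4 \cdot 1}}{2} \left(\left(34 - 40\right) - 110\right) = \frac{\sqrt{-10 + 4}}{2} \left(\left(34 - 40\right) - 110\right) = \frac{\sqrt{-6}}{2} \left(-6 - 110\right) = \frac{i \sqrt{6}}{2} \left(-116\right) = - 58 i \sqrt{6}$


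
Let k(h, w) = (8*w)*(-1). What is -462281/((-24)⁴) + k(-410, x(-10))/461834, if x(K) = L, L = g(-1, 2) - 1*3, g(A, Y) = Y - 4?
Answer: -106741906157/76612718592 ≈ -1.3933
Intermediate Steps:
g(A, Y) = -4 + Y
L = -5 (L = (-4 + 2) - 1*3 = -2 - 3 = -5)
x(K) = -5
k(h, w) = -8*w
-462281/((-24)⁴) + k(-410, x(-10))/461834 = -462281/((-24)⁴) - 8*(-5)/461834 = -462281/331776 + 40*(1/461834) = -462281*1/331776 + 20/230917 = -462281/331776 + 20/230917 = -106741906157/76612718592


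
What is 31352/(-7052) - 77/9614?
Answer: -6862753/1540862 ≈ -4.4538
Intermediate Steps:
31352/(-7052) - 77/9614 = 31352*(-1/7052) - 77*1/9614 = -7838/1763 - 7/874 = -6862753/1540862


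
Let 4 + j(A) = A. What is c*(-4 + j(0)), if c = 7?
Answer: -56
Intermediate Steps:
j(A) = -4 + A
c*(-4 + j(0)) = 7*(-4 + (-4 + 0)) = 7*(-4 - 4) = 7*(-8) = -56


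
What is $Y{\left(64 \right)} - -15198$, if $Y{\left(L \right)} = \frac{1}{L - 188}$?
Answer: $\frac{1884551}{124} \approx 15198.0$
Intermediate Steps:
$Y{\left(L \right)} = \frac{1}{-188 + L}$
$Y{\left(64 \right)} - -15198 = \frac{1}{-188 + 64} - -15198 = \frac{1}{-124} + 15198 = - \frac{1}{124} + 15198 = \frac{1884551}{124}$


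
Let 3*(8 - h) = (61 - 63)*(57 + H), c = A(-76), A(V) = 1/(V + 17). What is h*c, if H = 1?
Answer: -140/177 ≈ -0.79096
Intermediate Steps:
A(V) = 1/(17 + V)
c = -1/59 (c = 1/(17 - 76) = 1/(-59) = -1/59 ≈ -0.016949)
h = 140/3 (h = 8 - (61 - 63)*(57 + 1)/3 = 8 - (-2)*58/3 = 8 - 1/3*(-116) = 8 + 116/3 = 140/3 ≈ 46.667)
h*c = (140/3)*(-1/59) = -140/177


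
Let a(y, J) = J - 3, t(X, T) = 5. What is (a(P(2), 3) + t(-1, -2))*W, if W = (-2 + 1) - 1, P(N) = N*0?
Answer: -10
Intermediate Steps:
P(N) = 0
W = -2 (W = -1 - 1 = -2)
a(y, J) = -3 + J
(a(P(2), 3) + t(-1, -2))*W = ((-3 + 3) + 5)*(-2) = (0 + 5)*(-2) = 5*(-2) = -10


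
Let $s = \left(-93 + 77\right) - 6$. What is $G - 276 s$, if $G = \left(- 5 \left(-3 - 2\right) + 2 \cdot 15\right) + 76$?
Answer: $6203$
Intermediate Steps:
$s = -22$ ($s = -16 - 6 = -22$)
$G = 131$ ($G = \left(\left(-5\right) \left(-5\right) + 30\right) + 76 = \left(25 + 30\right) + 76 = 55 + 76 = 131$)
$G - 276 s = 131 - -6072 = 131 + 6072 = 6203$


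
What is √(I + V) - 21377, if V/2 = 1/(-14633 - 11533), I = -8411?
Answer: -21377 + I*√29380977438/1869 ≈ -21377.0 + 91.712*I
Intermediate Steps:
V = -1/13083 (V = 2/(-14633 - 11533) = 2/(-26166) = 2*(-1/26166) = -1/13083 ≈ -7.6435e-5)
√(I + V) - 21377 = √(-8411 - 1/13083) - 21377 = √(-110041114/13083) - 21377 = I*√29380977438/1869 - 21377 = -21377 + I*√29380977438/1869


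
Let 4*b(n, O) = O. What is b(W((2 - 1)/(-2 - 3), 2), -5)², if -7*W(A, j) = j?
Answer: 25/16 ≈ 1.5625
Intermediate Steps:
W(A, j) = -j/7
b(n, O) = O/4
b(W((2 - 1)/(-2 - 3), 2), -5)² = ((¼)*(-5))² = (-5/4)² = 25/16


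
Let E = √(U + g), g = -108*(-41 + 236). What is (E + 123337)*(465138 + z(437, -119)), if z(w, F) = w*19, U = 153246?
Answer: 58392792617 + 473441*√132186 ≈ 5.8565e+10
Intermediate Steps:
g = -21060 (g = -108*195 = -21060)
z(w, F) = 19*w
E = √132186 (E = √(153246 - 21060) = √132186 ≈ 363.57)
(E + 123337)*(465138 + z(437, -119)) = (√132186 + 123337)*(465138 + 19*437) = (123337 + √132186)*(465138 + 8303) = (123337 + √132186)*473441 = 58392792617 + 473441*√132186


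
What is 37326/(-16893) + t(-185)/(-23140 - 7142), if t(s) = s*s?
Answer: -189829873/56839314 ≈ -3.3398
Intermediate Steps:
t(s) = s²
37326/(-16893) + t(-185)/(-23140 - 7142) = 37326/(-16893) + (-185)²/(-23140 - 7142) = 37326*(-1/16893) + 34225/(-30282) = -12442/5631 + 34225*(-1/30282) = -12442/5631 - 34225/30282 = -189829873/56839314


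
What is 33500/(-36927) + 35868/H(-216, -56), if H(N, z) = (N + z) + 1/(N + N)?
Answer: -576119396252/4339107135 ≈ -132.77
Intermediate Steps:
H(N, z) = N + z + 1/(2*N) (H(N, z) = (N + z) + 1/(2*N) = N + z + 1/(2*N))
33500/(-36927) + 35868/H(-216, -56) = 33500/(-36927) + 35868/(-216 - 56 + (½)/(-216)) = 33500*(-1/36927) + 35868/(-216 - 56 + (½)*(-1/216)) = -33500/36927 + 35868/(-216 - 56 - 1/432) = -33500/36927 + 35868/(-117505/432) = -33500/36927 + 35868*(-432/117505) = -33500/36927 - 15494976/117505 = -576119396252/4339107135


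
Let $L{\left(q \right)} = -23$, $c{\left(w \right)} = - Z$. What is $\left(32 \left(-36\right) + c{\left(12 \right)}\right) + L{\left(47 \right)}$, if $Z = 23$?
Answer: $-1198$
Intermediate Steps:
$c{\left(w \right)} = -23$ ($c{\left(w \right)} = \left(-1\right) 23 = -23$)
$\left(32 \left(-36\right) + c{\left(12 \right)}\right) + L{\left(47 \right)} = \left(32 \left(-36\right) - 23\right) - 23 = \left(-1152 - 23\right) - 23 = -1175 - 23 = -1198$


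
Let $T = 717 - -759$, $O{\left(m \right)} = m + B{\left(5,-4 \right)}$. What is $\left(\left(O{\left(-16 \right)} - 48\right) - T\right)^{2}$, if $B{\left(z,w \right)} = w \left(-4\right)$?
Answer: $2322576$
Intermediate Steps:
$B{\left(z,w \right)} = - 4 w$
$O{\left(m \right)} = 16 + m$ ($O{\left(m \right)} = m - -16 = m + 16 = 16 + m$)
$T = 1476$ ($T = 717 + 759 = 1476$)
$\left(\left(O{\left(-16 \right)} - 48\right) - T\right)^{2} = \left(\left(\left(16 - 16\right) - 48\right) - 1476\right)^{2} = \left(\left(0 - 48\right) - 1476\right)^{2} = \left(-48 - 1476\right)^{2} = \left(-1524\right)^{2} = 2322576$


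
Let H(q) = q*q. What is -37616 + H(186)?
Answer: -3020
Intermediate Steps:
H(q) = q²
-37616 + H(186) = -37616 + 186² = -37616 + 34596 = -3020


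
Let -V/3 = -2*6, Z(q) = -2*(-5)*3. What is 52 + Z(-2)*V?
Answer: 1132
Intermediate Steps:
Z(q) = 30 (Z(q) = 10*3 = 30)
V = 36 (V = -(-6)*6 = -3*(-12) = 36)
52 + Z(-2)*V = 52 + 30*36 = 52 + 1080 = 1132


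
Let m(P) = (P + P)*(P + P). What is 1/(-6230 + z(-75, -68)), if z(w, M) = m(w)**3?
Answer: 1/11390624993770 ≈ 8.7792e-14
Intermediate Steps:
m(P) = 4*P**2 (m(P) = (2*P)*(2*P) = 4*P**2)
z(w, M) = 64*w**6 (z(w, M) = (4*w**2)**3 = 64*w**6)
1/(-6230 + z(-75, -68)) = 1/(-6230 + 64*(-75)**6) = 1/(-6230 + 64*177978515625) = 1/(-6230 + 11390625000000) = 1/11390624993770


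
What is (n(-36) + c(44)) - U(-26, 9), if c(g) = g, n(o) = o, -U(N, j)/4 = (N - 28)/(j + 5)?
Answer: -52/7 ≈ -7.4286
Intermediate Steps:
U(N, j) = -4*(-28 + N)/(5 + j) (U(N, j) = -4*(N - 28)/(j + 5) = -4*(-28 + N)/(5 + j))
(n(-36) + c(44)) - U(-26, 9) = (-36 + 44) - 4*(28 - 1*(-26))/(5 + 9) = 8 - 4*(28 + 26)/14 = 8 - 4*54/14 = 8 - 1*108/7 = 8 - 108/7 = -52/7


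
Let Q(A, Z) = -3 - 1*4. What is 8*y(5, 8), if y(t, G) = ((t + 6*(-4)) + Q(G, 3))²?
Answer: 5408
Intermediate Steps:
Q(A, Z) = -7 (Q(A, Z) = -3 - 4 = -7)
y(t, G) = (-31 + t)² (y(t, G) = ((t + 6*(-4)) - 7)² = ((t - 24) - 7)² = ((-24 + t) - 7)² = (-31 + t)²)
8*y(5, 8) = 8*(-31 + 5)² = 8*(-26)² = 8*676 = 5408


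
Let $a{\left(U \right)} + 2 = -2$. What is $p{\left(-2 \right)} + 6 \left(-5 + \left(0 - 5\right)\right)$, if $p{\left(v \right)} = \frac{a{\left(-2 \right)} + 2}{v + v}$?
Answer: $- \frac{119}{2} \approx -59.5$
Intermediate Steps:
$a{\left(U \right)} = -4$ ($a{\left(U \right)} = -2 - 2 = -4$)
$p{\left(v \right)} = - \frac{1}{v}$ ($p{\left(v \right)} = \frac{-4 + 2}{v + v} = - \frac{2}{2 v} = - 2 \frac{1}{2 v} = - \frac{1}{v}$)
$p{\left(-2 \right)} + 6 \left(-5 + \left(0 - 5\right)\right) = - \frac{1}{-2} + 6 \left(-5 + \left(0 - 5\right)\right) = \left(-1\right) \left(- \frac{1}{2}\right) + 6 \left(-5 + \left(0 - 5\right)\right) = \frac{1}{2} + 6 \left(-5 - 5\right) = \frac{1}{2} + 6 \left(-10\right) = \frac{1}{2} - 60 = - \frac{119}{2}$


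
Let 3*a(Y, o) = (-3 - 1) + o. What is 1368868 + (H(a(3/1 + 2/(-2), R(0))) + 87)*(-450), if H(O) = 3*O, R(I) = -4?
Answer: 1333318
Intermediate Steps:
a(Y, o) = -4/3 + o/3 (a(Y, o) = ((-3 - 1) + o)/3 = (-4 + o)/3 = -4/3 + o/3)
1368868 + (H(a(3/1 + 2/(-2), R(0))) + 87)*(-450) = 1368868 + (3*(-4/3 + (1/3)*(-4)) + 87)*(-450) = 1368868 + (3*(-4/3 - 4/3) + 87)*(-450) = 1368868 + (3*(-8/3) + 87)*(-450) = 1368868 + (-8 + 87)*(-450) = 1368868 + 79*(-450) = 1368868 - 35550 = 1333318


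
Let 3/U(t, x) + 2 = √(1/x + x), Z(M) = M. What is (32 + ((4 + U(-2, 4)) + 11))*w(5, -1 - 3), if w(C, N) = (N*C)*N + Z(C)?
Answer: 6035 + 510*√17 ≈ 8137.8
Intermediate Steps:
w(C, N) = C + C*N² (w(C, N) = (N*C)*N + C = (C*N)*N + C = C*N² + C = C + C*N²)
U(t, x) = 3/(-2 + √(x + 1/x)) (U(t, x) = 3/(-2 + √(1/x + x)) = 3/(-2 + √(x + 1/x)))
(32 + ((4 + U(-2, 4)) + 11))*w(5, -1 - 3) = (32 + ((4 + 3/(-2 + √(4 + 1/4))) + 11))*(5*(1 + (-1 - 3)²)) = (32 + ((4 + 3/(-2 + √(4 + ¼))) + 11))*(5*(1 + (-4)²)) = (32 + ((4 + 3/(-2 + √(17/4))) + 11))*(5*(1 + 16)) = (32 + ((4 + 3/(-2 + √17/2)) + 11))*(5*17) = (32 + (15 + 3/(-2 + √17/2)))*85 = (47 + 3/(-2 + √17/2))*85 = 3995 + 255/(-2 + √17/2)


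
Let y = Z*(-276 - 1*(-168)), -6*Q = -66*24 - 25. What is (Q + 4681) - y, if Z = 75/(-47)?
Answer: 1347065/282 ≈ 4776.8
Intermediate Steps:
Z = -75/47 (Z = 75*(-1/47) = -75/47 ≈ -1.5957)
Q = 1609/6 (Q = -(-66*24 - 25)/6 = -(-1584 - 25)/6 = -⅙*(-1609) = 1609/6 ≈ 268.17)
y = 8100/47 (y = -75*(-276 - 1*(-168))/47 = -75*(-276 + 168)/47 = -75/47*(-108) = 8100/47 ≈ 172.34)
(Q + 4681) - y = (1609/6 + 4681) - 1*8100/47 = 29695/6 - 8100/47 = 1347065/282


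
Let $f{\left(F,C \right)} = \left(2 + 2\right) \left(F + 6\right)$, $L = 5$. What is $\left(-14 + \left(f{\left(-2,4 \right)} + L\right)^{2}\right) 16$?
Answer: $6832$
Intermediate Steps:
$f{\left(F,C \right)} = 24 + 4 F$ ($f{\left(F,C \right)} = 4 \left(6 + F\right) = 24 + 4 F$)
$\left(-14 + \left(f{\left(-2,4 \right)} + L\right)^{2}\right) 16 = \left(-14 + \left(\left(24 + 4 \left(-2\right)\right) + 5\right)^{2}\right) 16 = \left(-14 + \left(\left(24 - 8\right) + 5\right)^{2}\right) 16 = \left(-14 + \left(16 + 5\right)^{2}\right) 16 = \left(-14 + 21^{2}\right) 16 = \left(-14 + 441\right) 16 = 427 \cdot 16 = 6832$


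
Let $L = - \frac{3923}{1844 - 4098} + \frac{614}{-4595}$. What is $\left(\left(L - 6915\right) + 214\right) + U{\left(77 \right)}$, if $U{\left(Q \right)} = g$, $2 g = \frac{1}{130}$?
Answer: $- \frac{1804047597713}{269285380} \approx -6699.4$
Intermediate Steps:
$g = \frac{1}{260}$ ($g = \frac{1}{2 \cdot 130} = \frac{1}{2} \cdot \frac{1}{130} = \frac{1}{260} \approx 0.0038462$)
$U{\left(Q \right)} = \frac{1}{260}$
$L = \frac{16642229}{10357130}$ ($L = - \frac{3923}{1844 - 4098} + 614 \left(- \frac{1}{4595}\right) = - \frac{3923}{-2254} - \frac{614}{4595} = \left(-3923\right) \left(- \frac{1}{2254}\right) - \frac{614}{4595} = \frac{3923}{2254} - \frac{614}{4595} = \frac{16642229}{10357130} \approx 1.6068$)
$\left(\left(L - 6915\right) + 214\right) + U{\left(77 \right)} = \left(\left(\frac{16642229}{10357130} - 6915\right) + 214\right) + \frac{1}{260} = \left(- \frac{71602911721}{10357130} + 214\right) + \frac{1}{260} = - \frac{69386485901}{10357130} + \frac{1}{260} = - \frac{1804047597713}{269285380}$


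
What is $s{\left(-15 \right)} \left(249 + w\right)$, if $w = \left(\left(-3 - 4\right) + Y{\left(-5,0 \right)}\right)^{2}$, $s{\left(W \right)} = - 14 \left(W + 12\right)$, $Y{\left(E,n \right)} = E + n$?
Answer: $16506$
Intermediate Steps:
$s{\left(W \right)} = -168 - 14 W$ ($s{\left(W \right)} = - 14 \left(12 + W\right) = -168 - 14 W$)
$w = 144$ ($w = \left(\left(-3 - 4\right) + \left(-5 + 0\right)\right)^{2} = \left(\left(-3 - 4\right) - 5\right)^{2} = \left(-7 - 5\right)^{2} = \left(-12\right)^{2} = 144$)
$s{\left(-15 \right)} \left(249 + w\right) = \left(-168 - -210\right) \left(249 + 144\right) = \left(-168 + 210\right) 393 = 42 \cdot 393 = 16506$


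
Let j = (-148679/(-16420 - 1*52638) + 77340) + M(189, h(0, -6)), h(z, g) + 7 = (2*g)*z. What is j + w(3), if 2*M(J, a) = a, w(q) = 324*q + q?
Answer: 2704092123/34529 ≈ 78314.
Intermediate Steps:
h(z, g) = -7 + 2*g*z (h(z, g) = -7 + (2*g)*z = -7 + 2*g*z)
w(q) = 325*q
M(J, a) = a/2
j = 2670426348/34529 (j = (-148679/(-16420 - 1*52638) + 77340) + (-7 + 2*(-6)*0)/2 = (-148679/(-16420 - 52638) + 77340) + (-7 + 0)/2 = (-148679/(-69058) + 77340) + (½)*(-7) = (-148679*(-1/69058) + 77340) - 7/2 = (148679/69058 + 77340) - 7/2 = 5341094399/69058 - 7/2 = 2670426348/34529 ≈ 77339.)
j + w(3) = 2670426348/34529 + 325*3 = 2670426348/34529 + 975 = 2704092123/34529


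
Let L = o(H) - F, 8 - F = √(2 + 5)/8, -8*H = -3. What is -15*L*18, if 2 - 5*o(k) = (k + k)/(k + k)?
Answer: 2106 - 135*√7/4 ≈ 2016.7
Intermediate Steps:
H = 3/8 (H = -⅛*(-3) = 3/8 ≈ 0.37500)
F = 8 - √7/8 (F = 8 - √(2 + 5)/8 = 8 - √7/8 ≈ 7.6693)
o(k) = ⅕ (o(k) = ⅖ - (k + k)/(5*(k + k)) = ⅖ - 2*k/(5*(2*k)) = ⅖ - 2*k*1/(2*k)/5 = ⅖ - ⅕*1 = ⅖ - ⅕ = ⅕)
L = -39/5 + √7/8 (L = ⅕ - (8 - √7/8) = ⅕ + (-8 + √7/8) = -39/5 + √7/8 ≈ -7.4693)
-15*L*18 = -15*(-39/5 + √7/8)*18 = (117 - 15*√7/8)*18 = 2106 - 135*√7/4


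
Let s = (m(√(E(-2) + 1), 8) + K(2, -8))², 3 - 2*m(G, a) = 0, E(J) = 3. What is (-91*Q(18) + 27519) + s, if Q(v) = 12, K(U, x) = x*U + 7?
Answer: 105933/4 ≈ 26483.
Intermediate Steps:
K(U, x) = 7 + U*x (K(U, x) = U*x + 7 = 7 + U*x)
m(G, a) = 3/2 (m(G, a) = 3/2 - ½*0 = 3/2 + 0 = 3/2)
s = 225/4 (s = (3/2 + (7 + 2*(-8)))² = (3/2 + (7 - 16))² = (3/2 - 9)² = (-15/2)² = 225/4 ≈ 56.250)
(-91*Q(18) + 27519) + s = (-91*12 + 27519) + 225/4 = (-1092 + 27519) + 225/4 = 26427 + 225/4 = 105933/4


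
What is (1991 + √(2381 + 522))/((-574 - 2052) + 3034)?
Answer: 1991/408 + √2903/408 ≈ 5.0120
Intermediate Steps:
(1991 + √(2381 + 522))/((-574 - 2052) + 3034) = (1991 + √2903)/(-2626 + 3034) = (1991 + √2903)/408 = (1991 + √2903)*(1/408) = 1991/408 + √2903/408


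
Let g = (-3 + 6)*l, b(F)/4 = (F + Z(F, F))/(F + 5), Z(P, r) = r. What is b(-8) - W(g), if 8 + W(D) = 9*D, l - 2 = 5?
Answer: -479/3 ≈ -159.67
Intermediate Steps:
l = 7 (l = 2 + 5 = 7)
b(F) = 8*F/(5 + F) (b(F) = 4*((F + F)/(F + 5)) = 4*((2*F)/(5 + F)) = 4*(2*F/(5 + F)) = 8*F/(5 + F))
g = 21 (g = (-3 + 6)*7 = 3*7 = 21)
W(D) = -8 + 9*D
b(-8) - W(g) = 8*(-8)/(5 - 8) - (-8 + 9*21) = 8*(-8)/(-3) - (-8 + 189) = 8*(-8)*(-⅓) - 1*181 = 64/3 - 181 = -479/3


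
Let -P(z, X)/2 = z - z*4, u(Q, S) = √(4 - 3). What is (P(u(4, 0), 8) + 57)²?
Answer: 3969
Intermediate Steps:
u(Q, S) = 1 (u(Q, S) = √1 = 1)
P(z, X) = 6*z (P(z, X) = -2*(z - z*4) = -2*(z - 4*z) = -(-6)*z = 6*z)
(P(u(4, 0), 8) + 57)² = (6*1 + 57)² = (6 + 57)² = 63² = 3969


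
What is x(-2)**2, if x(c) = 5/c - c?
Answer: 1/4 ≈ 0.25000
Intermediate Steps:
x(c) = -c + 5/c
x(-2)**2 = (-1*(-2) + 5/(-2))**2 = (2 + 5*(-1/2))**2 = (2 - 5/2)**2 = (-1/2)**2 = 1/4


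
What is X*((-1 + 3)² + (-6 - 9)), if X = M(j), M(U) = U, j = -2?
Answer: 22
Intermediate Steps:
X = -2
X*((-1 + 3)² + (-6 - 9)) = -2*((-1 + 3)² + (-6 - 9)) = -2*(2² - 15) = -2*(4 - 15) = -2*(-11) = 22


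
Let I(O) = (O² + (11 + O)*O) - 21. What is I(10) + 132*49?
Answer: 6757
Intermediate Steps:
I(O) = -21 + O² + O*(11 + O) (I(O) = (O² + O*(11 + O)) - 21 = -21 + O² + O*(11 + O))
I(10) + 132*49 = (-21 + 2*10² + 11*10) + 132*49 = (-21 + 2*100 + 110) + 6468 = (-21 + 200 + 110) + 6468 = 289 + 6468 = 6757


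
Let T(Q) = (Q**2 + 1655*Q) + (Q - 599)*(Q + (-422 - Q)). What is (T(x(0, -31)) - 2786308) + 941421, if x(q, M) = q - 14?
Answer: -1609175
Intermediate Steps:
x(q, M) = -14 + q
T(Q) = 252778 + Q**2 + 1233*Q (T(Q) = (Q**2 + 1655*Q) + (-599 + Q)*(-422) = (Q**2 + 1655*Q) + (252778 - 422*Q) = 252778 + Q**2 + 1233*Q)
(T(x(0, -31)) - 2786308) + 941421 = ((252778 + (-14 + 0)**2 + 1233*(-14 + 0)) - 2786308) + 941421 = ((252778 + (-14)**2 + 1233*(-14)) - 2786308) + 941421 = ((252778 + 196 - 17262) - 2786308) + 941421 = (235712 - 2786308) + 941421 = -2550596 + 941421 = -1609175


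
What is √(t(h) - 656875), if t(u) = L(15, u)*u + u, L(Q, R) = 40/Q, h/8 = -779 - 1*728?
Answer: I*√6309723/3 ≈ 837.31*I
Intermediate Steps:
h = -12056 (h = 8*(-779 - 1*728) = 8*(-779 - 728) = 8*(-1507) = -12056)
t(u) = 11*u/3 (t(u) = (40/15)*u + u = (40*(1/15))*u + u = 8*u/3 + u = 11*u/3)
√(t(h) - 656875) = √((11/3)*(-12056) - 656875) = √(-132616/3 - 656875) = √(-2103241/3) = I*√6309723/3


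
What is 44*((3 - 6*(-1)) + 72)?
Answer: 3564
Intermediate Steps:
44*((3 - 6*(-1)) + 72) = 44*((3 + 6) + 72) = 44*(9 + 72) = 44*81 = 3564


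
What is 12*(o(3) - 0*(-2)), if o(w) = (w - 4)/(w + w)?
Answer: -2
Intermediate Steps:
o(w) = (-4 + w)/(2*w) (o(w) = (-4 + w)/((2*w)) = (-4 + w)*(1/(2*w)) = (-4 + w)/(2*w))
12*(o(3) - 0*(-2)) = 12*((½)*(-4 + 3)/3 - 0*(-2)) = 12*((½)*(⅓)*(-1) - 4*0) = 12*(-⅙ + 0) = 12*(-⅙) = -2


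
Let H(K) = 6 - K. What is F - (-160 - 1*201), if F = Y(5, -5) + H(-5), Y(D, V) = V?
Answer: 367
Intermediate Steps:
F = 6 (F = -5 + (6 - 1*(-5)) = -5 + (6 + 5) = -5 + 11 = 6)
F - (-160 - 1*201) = 6 - (-160 - 1*201) = 6 - (-160 - 201) = 6 - 1*(-361) = 6 + 361 = 367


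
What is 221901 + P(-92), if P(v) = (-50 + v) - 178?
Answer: 221581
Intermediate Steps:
P(v) = -228 + v
221901 + P(-92) = 221901 + (-228 - 92) = 221901 - 320 = 221581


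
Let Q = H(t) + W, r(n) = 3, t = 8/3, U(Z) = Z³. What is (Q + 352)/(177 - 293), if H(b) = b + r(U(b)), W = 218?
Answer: -1727/348 ≈ -4.9626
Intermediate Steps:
t = 8/3 (t = 8*(⅓) = 8/3 ≈ 2.6667)
H(b) = 3 + b (H(b) = b + 3 = 3 + b)
Q = 671/3 (Q = (3 + 8/3) + 218 = 17/3 + 218 = 671/3 ≈ 223.67)
(Q + 352)/(177 - 293) = (671/3 + 352)/(177 - 293) = (1727/3)/(-116) = (1727/3)*(-1/116) = -1727/348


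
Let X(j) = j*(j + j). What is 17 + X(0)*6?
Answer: 17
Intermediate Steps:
X(j) = 2*j² (X(j) = j*(2*j) = 2*j²)
17 + X(0)*6 = 17 + (2*0²)*6 = 17 + (2*0)*6 = 17 + 0*6 = 17 + 0 = 17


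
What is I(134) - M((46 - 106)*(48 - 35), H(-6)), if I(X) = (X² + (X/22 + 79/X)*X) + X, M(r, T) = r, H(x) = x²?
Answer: 217417/11 ≈ 19765.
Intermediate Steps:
I(X) = X + X² + X*(79/X + X/22) (I(X) = (X² + (X*(1/22) + 79/X)*X) + X = (X² + (X/22 + 79/X)*X) + X = (X² + (79/X + X/22)*X) + X = (X² + X*(79/X + X/22)) + X = X + X² + X*(79/X + X/22))
I(134) - M((46 - 106)*(48 - 35), H(-6)) = (79 + 134 + (23/22)*134²) - (46 - 106)*(48 - 35) = (79 + 134 + (23/22)*17956) - (-60)*13 = (79 + 134 + 206494/11) - 1*(-780) = 208837/11 + 780 = 217417/11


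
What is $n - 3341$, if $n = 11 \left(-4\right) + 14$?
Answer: $-3371$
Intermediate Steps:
$n = -30$ ($n = -44 + 14 = -30$)
$n - 3341 = -30 - 3341 = -3371$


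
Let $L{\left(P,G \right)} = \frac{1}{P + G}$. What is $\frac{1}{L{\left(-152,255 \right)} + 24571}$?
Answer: $\frac{103}{2530814} \approx 4.0698 \cdot 10^{-5}$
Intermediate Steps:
$L{\left(P,G \right)} = \frac{1}{G + P}$
$\frac{1}{L{\left(-152,255 \right)} + 24571} = \frac{1}{\frac{1}{255 - 152} + 24571} = \frac{1}{\frac{1}{103} + 24571} = \frac{1}{\frac{2530814}{103}} = \frac{103}{2530814}$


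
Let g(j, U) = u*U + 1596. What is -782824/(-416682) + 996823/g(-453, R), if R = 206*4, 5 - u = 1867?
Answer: 56033562923/45617511996 ≈ 1.2283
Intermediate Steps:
u = -1862 (u = 5 - 1*1867 = 5 - 1867 = -1862)
R = 824
g(j, U) = 1596 - 1862*U (g(j, U) = -1862*U + 1596 = 1596 - 1862*U)
-782824/(-416682) + 996823/g(-453, R) = -782824/(-416682) + 996823/(1596 - 1862*824) = -782824*(-1/416682) + 996823/(1596 - 1534288) = 55916/29763 + 996823/(-1532692) = 55916/29763 + 996823*(-1/1532692) = 55916/29763 - 996823/1532692 = 56033562923/45617511996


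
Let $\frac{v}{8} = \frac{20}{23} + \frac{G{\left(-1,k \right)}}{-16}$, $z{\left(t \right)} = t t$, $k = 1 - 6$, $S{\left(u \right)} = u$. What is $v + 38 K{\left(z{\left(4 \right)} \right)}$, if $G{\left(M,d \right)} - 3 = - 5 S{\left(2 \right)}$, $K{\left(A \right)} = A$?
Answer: $\frac{28449}{46} \approx 618.46$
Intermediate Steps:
$k = -5$ ($k = 1 - 6 = -5$)
$z{\left(t \right)} = t^{2}$
$G{\left(M,d \right)} = -7$ ($G{\left(M,d \right)} = 3 - 10 = -7$)
$v = \frac{481}{46}$ ($v = 8 \left(\frac{20}{23} - \frac{7}{-16}\right) = 8 \left(20 \cdot \frac{1}{23} - - \frac{7}{16}\right) = 8 \left(\frac{20}{23} + \frac{7}{16}\right) = 8 \cdot \frac{481}{368} = \frac{481}{46} \approx 10.457$)
$v + 38 K{\left(z{\left(4 \right)} \right)} = \frac{481}{46} + 38 \cdot 4^{2} = \frac{481}{46} + 38 \cdot 16 = \frac{481}{46} + 608 = \frac{28449}{46}$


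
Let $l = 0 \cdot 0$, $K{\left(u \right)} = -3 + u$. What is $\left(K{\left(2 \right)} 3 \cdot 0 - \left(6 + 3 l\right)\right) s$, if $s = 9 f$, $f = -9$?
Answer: $486$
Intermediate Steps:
$l = 0$
$s = -81$ ($s = 9 \left(-9\right) = -81$)
$\left(K{\left(2 \right)} 3 \cdot 0 - \left(6 + 3 l\right)\right) s = \left(\left(-3 + 2\right) 3 \cdot 0 - 6\right) \left(-81\right) = \left(\left(-1\right) 3 \cdot 0 + \left(0 - 6\right)\right) \left(-81\right) = \left(\left(-3\right) 0 - 6\right) \left(-81\right) = \left(0 - 6\right) \left(-81\right) = \left(-6\right) \left(-81\right) = 486$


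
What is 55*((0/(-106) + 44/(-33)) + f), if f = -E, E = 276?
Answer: -45760/3 ≈ -15253.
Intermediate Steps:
f = -276 (f = -1*276 = -276)
55*((0/(-106) + 44/(-33)) + f) = 55*((0/(-106) + 44/(-33)) - 276) = 55*((0*(-1/106) + 44*(-1/33)) - 276) = 55*((0 - 4/3) - 276) = 55*(-4/3 - 276) = 55*(-832/3) = -45760/3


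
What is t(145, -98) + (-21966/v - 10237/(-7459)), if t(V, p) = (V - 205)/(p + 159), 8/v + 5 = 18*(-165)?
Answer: 14866831408243/1819996 ≈ 8.1686e+6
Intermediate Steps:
v = -8/2975 (v = 8/(-5 + 18*(-165)) = 8/(-5 - 2970) = 8/(-2975) = 8*(-1/2975) = -8/2975 ≈ -0.0026891)
t(V, p) = (-205 + V)/(159 + p)
t(145, -98) + (-21966/v - 10237/(-7459)) = (-205 + 145)/(159 - 98) + (-21966/(-8/2975) - 10237/(-7459)) = -60/61 + (-21966*(-2975/8) - 10237*(-1/7459)) = (1/61)*(-60) + (32674425/4 + 10237/7459) = -60/61 + 243718577023/29836 = 14866831408243/1819996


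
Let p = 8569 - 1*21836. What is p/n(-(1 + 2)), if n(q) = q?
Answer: 13267/3 ≈ 4422.3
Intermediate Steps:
p = -13267 (p = 8569 - 21836 = -13267)
p/n(-(1 + 2)) = -13267*(-1/(1 + 2)) = -13267/((-1*3)) = -13267/(-3) = -13267*(-1/3) = 13267/3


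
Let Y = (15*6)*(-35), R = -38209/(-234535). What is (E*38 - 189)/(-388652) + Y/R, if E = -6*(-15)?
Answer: -287130488436279/14850004268 ≈ -19335.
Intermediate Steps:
R = 38209/234535 (R = -38209*(-1/234535) = 38209/234535 ≈ 0.16291)
E = 90
Y = -3150 (Y = 90*(-35) = -3150)
(E*38 - 189)/(-388652) + Y/R = (90*38 - 189)/(-388652) - 3150/38209/234535 = (3420 - 189)*(-1/388652) - 3150*234535/38209 = 3231*(-1/388652) - 738785250/38209 = -3231/388652 - 738785250/38209 = -287130488436279/14850004268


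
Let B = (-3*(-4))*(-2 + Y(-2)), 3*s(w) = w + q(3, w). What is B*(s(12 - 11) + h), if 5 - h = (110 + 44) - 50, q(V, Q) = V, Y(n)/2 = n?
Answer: 7032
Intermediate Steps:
Y(n) = 2*n
s(w) = 1 + w/3 (s(w) = (w + 3)/3 = (3 + w)/3 = 1 + w/3)
h = -99 (h = 5 - ((110 + 44) - 50) = 5 - (154 - 50) = 5 - 1*104 = 5 - 104 = -99)
B = -72 (B = (-3*(-4))*(-2 + 2*(-2)) = 12*(-2 - 4) = 12*(-6) = -72)
B*(s(12 - 11) + h) = -72*((1 + (12 - 11)/3) - 99) = -72*((1 + (⅓)*1) - 99) = -72*((1 + ⅓) - 99) = -72*(4/3 - 99) = -72*(-293/3) = 7032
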